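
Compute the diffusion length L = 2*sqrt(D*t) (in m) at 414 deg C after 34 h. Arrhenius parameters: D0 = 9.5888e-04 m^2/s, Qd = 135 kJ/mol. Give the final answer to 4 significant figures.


Step 1: D = D0 * exp(-Qd/(R*T))
T = 687.15 K
D = 9.5888e-04 * exp(-135e3 / (8.314 * 687.15)) = 5.23824e-14 m^2/s
Step 2: L = 2*sqrt(D*t)
t = 34 h = 122400 s
L = 2*sqrt(5.23824e-14 * 122400) = 1.601e-04 m


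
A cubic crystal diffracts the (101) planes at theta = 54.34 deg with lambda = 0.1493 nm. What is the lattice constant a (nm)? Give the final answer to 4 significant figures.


d = lambda / (2*sin(theta))
d = 0.1493 / (2*sin(54.34 deg))
d = 0.091878 nm
a = d * sqrt(h^2+k^2+l^2) = 0.091878 * sqrt(2)
a = 0.1299 nm


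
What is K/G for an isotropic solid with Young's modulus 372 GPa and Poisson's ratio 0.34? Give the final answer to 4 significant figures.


G = E / (2*(1+nu))
G = 372 / (2*(1+0.34)) = 138.806 GPa
K = E / (3*(1-2*nu))
K = 372 / (3*(1-2*0.34)) = 387.5 GPa
K/G = 387.5 / 138.806 = 2.792


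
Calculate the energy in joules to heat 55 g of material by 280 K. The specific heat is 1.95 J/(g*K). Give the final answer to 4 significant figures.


Q = m * cp * dT
Q = 55 * 1.95 * 280
Q = 30030 J


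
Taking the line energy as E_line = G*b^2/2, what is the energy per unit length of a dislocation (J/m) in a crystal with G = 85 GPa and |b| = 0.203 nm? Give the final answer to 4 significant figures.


E = G*b^2/2
b = 0.203 nm = 2.03e-10 m
G = 85 GPa = 8.5e+10 Pa
E = 0.5 * 8.5e+10 * (2.03e-10)^2
E = 1.751e-09 J/m


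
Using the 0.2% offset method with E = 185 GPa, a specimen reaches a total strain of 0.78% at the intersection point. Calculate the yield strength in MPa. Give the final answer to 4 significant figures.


Offset strain = 0.002
Elastic strain at yield = total_strain - offset = 7.8e-03 - 0.002 = 5.8e-03
sigma_y = E * elastic_strain = 185000 * 5.8e-03
sigma_y = 1073 MPa


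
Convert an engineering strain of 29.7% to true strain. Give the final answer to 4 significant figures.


epsilon_true = ln(1 + epsilon_eng)
epsilon_true = ln(1 + 0.297)
epsilon_true = 0.2601


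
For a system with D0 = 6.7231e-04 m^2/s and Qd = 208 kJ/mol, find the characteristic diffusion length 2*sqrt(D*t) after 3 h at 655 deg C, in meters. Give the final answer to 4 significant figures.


Step 1: D = D0 * exp(-Qd/(R*T))
T = 928.15 K
D = 6.7231e-04 * exp(-208e3 / (8.314 * 928.15)) = 1.32213e-15 m^2/s
Step 2: L = 2*sqrt(D*t)
t = 3 h = 10800 s
L = 2*sqrt(1.32213e-15 * 10800) = 7.558e-06 m


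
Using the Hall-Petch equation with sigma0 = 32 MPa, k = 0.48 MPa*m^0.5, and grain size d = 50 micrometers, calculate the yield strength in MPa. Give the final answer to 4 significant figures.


sigma_y = sigma0 + k / sqrt(d)
d = 50 um = 5e-05 m
sigma_y = 32 + 0.48 / sqrt(5e-05)
sigma_y = 99.88 MPa


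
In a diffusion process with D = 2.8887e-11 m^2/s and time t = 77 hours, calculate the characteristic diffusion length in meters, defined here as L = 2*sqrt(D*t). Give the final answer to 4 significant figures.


t = 77 hr = 277200 s
Diffusion length = 2*sqrt(D*t)
= 2*sqrt(2.8887e-11 * 277200)
= 5.659e-03 m


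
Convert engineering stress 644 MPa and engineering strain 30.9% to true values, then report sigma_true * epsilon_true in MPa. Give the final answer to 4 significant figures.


sigma_true = sigma_eng * (1 + epsilon_eng)
sigma_true = 644 * (1 + 0.309) = 842.996 MPa
epsilon_true = ln(1 + epsilon_eng)
epsilon_true = ln(1 + 0.309) = 0.269263
sigma_true * epsilon_true = 842.996 * 0.269263 = 227 MPa


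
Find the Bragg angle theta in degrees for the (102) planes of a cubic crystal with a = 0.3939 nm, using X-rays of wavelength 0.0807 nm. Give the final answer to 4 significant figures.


d = a / sqrt(h^2+k^2+l^2)
d = 0.3939 / sqrt(5) = 0.176157 nm
lambda = 2*d*sin(theta)  =>  sin(theta) = lambda / (2*d)
sin(theta) = 0.0807 / (2 * 0.176157) = 0.229056
theta = 13.24 deg


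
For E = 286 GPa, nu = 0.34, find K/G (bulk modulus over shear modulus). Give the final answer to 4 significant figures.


G = E / (2*(1+nu))
G = 286 / (2*(1+0.34)) = 106.716 GPa
K = E / (3*(1-2*nu))
K = 286 / (3*(1-2*0.34)) = 297.917 GPa
K/G = 297.917 / 106.716 = 2.792


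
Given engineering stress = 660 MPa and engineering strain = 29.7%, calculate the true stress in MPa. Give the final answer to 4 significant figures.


sigma_true = sigma_eng * (1 + epsilon_eng)
sigma_true = 660 * (1 + 0.297)
sigma_true = 856 MPa


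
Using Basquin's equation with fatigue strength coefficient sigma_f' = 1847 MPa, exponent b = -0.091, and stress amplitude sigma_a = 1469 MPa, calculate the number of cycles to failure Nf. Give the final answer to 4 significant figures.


sigma_a = sigma_f' * (2*Nf)^b
2*Nf = (sigma_a / sigma_f')^(1/b)
2*Nf = (1469 / 1847)^(1/-0.091)
2*Nf = 12.3824
Nf = 6.191 cycles


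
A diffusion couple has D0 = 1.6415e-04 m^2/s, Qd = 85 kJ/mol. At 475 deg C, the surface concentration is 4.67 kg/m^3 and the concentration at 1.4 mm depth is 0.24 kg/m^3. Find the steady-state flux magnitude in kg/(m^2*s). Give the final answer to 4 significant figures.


Step 1: D = D0 * exp(-Qd/(R*T))
T = 475 + 273.15 = 748.15 K
D = 1.6415e-04 * exp(-85e3 / (8.314 * 748.15)) = 1.90749e-10 m^2/s
Step 2: J = D * (C1 - C2) / dx
J = 1.90749e-10 * (4.67 - 0.24) / 1.4e-03
J = 6.036e-07 kg/(m^2*s)


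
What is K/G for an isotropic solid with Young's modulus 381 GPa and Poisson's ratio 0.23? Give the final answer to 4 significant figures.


G = E / (2*(1+nu))
G = 381 / (2*(1+0.23)) = 154.878 GPa
K = E / (3*(1-2*nu))
K = 381 / (3*(1-2*0.23)) = 235.185 GPa
K/G = 235.185 / 154.878 = 1.519


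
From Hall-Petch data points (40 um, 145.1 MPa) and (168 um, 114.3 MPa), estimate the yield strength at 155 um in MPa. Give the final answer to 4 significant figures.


sigma_y = sigma0 + k / sqrt(d)
1/sqrt(d1) = 1/sqrt(4e-05) = 158.114;  1/sqrt(d2) = 77.1517
k = (sigma1 - sigma2) / (1/sqrt(d1) - 1/sqrt(d2)) = (145.1 - 114.3) / (158.114 - 77.1517) = 0.380424 MPa*m^0.5
sigma0 = sigma1 - k/sqrt(d1) = 145.1 - 0.380424*158.114 = 84.9496 MPa
sigma_y(d3) = 84.9496 + 0.380424 / sqrt(1.55e-04) = 115.5 MPa


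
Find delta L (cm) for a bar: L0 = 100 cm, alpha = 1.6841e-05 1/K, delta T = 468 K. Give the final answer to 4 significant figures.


dL = L0 * alpha * dT
dL = 100 * 1.6841e-05 * 468
dL = 0.7882 cm


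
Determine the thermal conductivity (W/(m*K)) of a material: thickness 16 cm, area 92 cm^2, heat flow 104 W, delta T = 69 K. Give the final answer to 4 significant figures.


k = Q*L / (A*dT)
L = 0.16 m, A = 9.2e-03 m^2
k = 104 * 0.16 / (9.2e-03 * 69)
k = 26.21 W/(m*K)


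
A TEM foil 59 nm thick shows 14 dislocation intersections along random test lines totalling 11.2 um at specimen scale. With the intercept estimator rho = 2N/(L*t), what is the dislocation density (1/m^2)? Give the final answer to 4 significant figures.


rho = 2N / (L * t)
L = 11.2 um = 1.12e-05 m, t = 59 nm = 5.9e-08 m
rho = 2 * 14 / (1.12e-05 * 5.9e-08)
rho = 4.237e+13 1/m^2


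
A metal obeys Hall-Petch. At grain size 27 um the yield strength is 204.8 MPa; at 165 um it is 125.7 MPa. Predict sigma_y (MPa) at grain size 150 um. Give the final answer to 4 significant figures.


sigma_y = sigma0 + k / sqrt(d)
1/sqrt(d1) = 1/sqrt(2.7e-05) = 192.45;  1/sqrt(d2) = 77.8499
k = (sigma1 - sigma2) / (1/sqrt(d1) - 1/sqrt(d2)) = (204.8 - 125.7) / (192.45 - 77.8499) = 0.690226 MPa*m^0.5
sigma0 = sigma1 - k/sqrt(d1) = 204.8 - 0.690226*192.45 = 71.966 MPa
sigma_y(d3) = 71.966 + 0.690226 / sqrt(1.5e-04) = 128.3 MPa


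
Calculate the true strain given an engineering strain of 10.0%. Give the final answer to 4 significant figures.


epsilon_true = ln(1 + epsilon_eng)
epsilon_true = ln(1 + 0.1)
epsilon_true = 0.09531


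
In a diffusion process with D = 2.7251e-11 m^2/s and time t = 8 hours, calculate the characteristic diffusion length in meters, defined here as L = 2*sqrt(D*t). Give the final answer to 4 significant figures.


t = 8 hr = 28800 s
Diffusion length = 2*sqrt(D*t)
= 2*sqrt(2.7251e-11 * 28800)
= 1.772e-03 m


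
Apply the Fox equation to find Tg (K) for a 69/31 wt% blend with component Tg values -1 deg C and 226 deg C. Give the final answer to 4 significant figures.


1/Tg = w1/Tg1 + w2/Tg2 (in Kelvin)
Tg1 = 272.15 K, Tg2 = 499.15 K
1/Tg = 0.69/272.15 + 0.31/499.15
Tg = 316.8 K


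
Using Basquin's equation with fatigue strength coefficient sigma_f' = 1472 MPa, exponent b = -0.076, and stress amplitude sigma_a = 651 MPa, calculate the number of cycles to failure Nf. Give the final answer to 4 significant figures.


sigma_a = sigma_f' * (2*Nf)^b
2*Nf = (sigma_a / sigma_f')^(1/b)
2*Nf = (651 / 1472)^(1/-0.076)
2*Nf = 45940.4
Nf = 22970 cycles


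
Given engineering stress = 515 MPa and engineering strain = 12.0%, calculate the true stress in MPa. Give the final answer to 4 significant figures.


sigma_true = sigma_eng * (1 + epsilon_eng)
sigma_true = 515 * (1 + 0.12)
sigma_true = 576.8 MPa


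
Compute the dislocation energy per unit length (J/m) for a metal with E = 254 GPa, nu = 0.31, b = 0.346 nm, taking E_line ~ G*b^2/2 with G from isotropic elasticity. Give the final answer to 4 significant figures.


Step 1: G = E / (2*(1+nu))
G = 254 / (2*(1+0.31)) = 96.9466 GPa = 9.69466e+10 Pa
Step 2: E_line = G*b^2/2
b = 0.346 nm = 3.46e-10 m
E_line = 0.5 * 9.69466e+10 * (3.46e-10)^2 = 5.803e-09 J/m


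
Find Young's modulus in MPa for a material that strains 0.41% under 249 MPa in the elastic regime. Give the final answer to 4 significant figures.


E = sigma / epsilon
epsilon = 0.41% = 4.1e-03
E = 249 / 4.1e-03
E = 60730 MPa


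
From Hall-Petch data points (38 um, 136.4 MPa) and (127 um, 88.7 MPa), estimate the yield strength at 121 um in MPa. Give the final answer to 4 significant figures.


sigma_y = sigma0 + k / sqrt(d)
1/sqrt(d1) = 1/sqrt(3.8e-05) = 162.221;  1/sqrt(d2) = 88.7357
k = (sigma1 - sigma2) / (1/sqrt(d1) - 1/sqrt(d2)) = (136.4 - 88.7) / (162.221 - 88.7357) = 0.649105 MPa*m^0.5
sigma0 = sigma1 - k/sqrt(d1) = 136.4 - 0.649105*162.221 = 31.1012 MPa
sigma_y(d3) = 31.1012 + 0.649105 / sqrt(1.21e-04) = 90.11 MPa


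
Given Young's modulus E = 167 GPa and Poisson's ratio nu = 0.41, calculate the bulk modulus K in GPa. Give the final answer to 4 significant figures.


K = E / (3*(1-2*nu))
K = 167 / (3*(1-2*0.41))
K = 309.3 GPa


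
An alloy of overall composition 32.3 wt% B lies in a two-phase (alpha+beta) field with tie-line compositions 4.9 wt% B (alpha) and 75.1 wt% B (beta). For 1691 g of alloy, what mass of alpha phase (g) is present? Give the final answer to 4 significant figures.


f_alpha = (C_beta - C0) / (C_beta - C_alpha)
f_alpha = (75.1 - 32.3) / (75.1 - 4.9) = 0.609687
m_alpha = f_alpha * m_total = 0.609687 * 1691 = 1031 g


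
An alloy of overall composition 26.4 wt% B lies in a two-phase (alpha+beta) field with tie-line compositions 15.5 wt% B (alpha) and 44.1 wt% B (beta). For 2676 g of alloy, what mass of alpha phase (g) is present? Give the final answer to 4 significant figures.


f_alpha = (C_beta - C0) / (C_beta - C_alpha)
f_alpha = (44.1 - 26.4) / (44.1 - 15.5) = 0.618881
m_alpha = f_alpha * m_total = 0.618881 * 2676 = 1656 g


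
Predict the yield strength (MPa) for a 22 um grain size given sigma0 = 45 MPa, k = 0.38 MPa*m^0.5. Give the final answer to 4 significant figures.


sigma_y = sigma0 + k / sqrt(d)
d = 22 um = 2.2e-05 m
sigma_y = 45 + 0.38 / sqrt(2.2e-05)
sigma_y = 126 MPa


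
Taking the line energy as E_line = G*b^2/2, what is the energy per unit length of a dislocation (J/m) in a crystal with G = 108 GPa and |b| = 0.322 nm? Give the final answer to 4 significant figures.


E = G*b^2/2
b = 0.322 nm = 3.22e-10 m
G = 108 GPa = 1.08e+11 Pa
E = 0.5 * 1.08e+11 * (3.22e-10)^2
E = 5.599e-09 J/m


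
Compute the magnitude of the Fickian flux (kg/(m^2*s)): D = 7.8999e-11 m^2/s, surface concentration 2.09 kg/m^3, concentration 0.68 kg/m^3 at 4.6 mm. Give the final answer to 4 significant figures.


J = -D * (dC/dx) = D * (C1 - C2) / dx
J = 7.8999e-11 * (2.09 - 0.68) / 4.6e-03
J = 2.421e-08 kg/(m^2*s)


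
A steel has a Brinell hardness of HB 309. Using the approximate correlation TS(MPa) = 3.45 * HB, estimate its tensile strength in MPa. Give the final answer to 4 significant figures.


TS (MPa) = 3.45 * HB
TS = 3.45 * 309
TS = 1066 MPa


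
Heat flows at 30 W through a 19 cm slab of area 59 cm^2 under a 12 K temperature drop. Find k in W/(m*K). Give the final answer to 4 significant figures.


k = Q*L / (A*dT)
L = 0.19 m, A = 5.9e-03 m^2
k = 30 * 0.19 / (5.9e-03 * 12)
k = 80.51 W/(m*K)


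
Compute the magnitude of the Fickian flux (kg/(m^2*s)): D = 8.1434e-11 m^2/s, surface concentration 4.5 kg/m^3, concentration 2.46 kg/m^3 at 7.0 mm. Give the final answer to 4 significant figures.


J = -D * (dC/dx) = D * (C1 - C2) / dx
J = 8.1434e-11 * (4.5 - 2.46) / 7e-03
J = 2.373e-08 kg/(m^2*s)


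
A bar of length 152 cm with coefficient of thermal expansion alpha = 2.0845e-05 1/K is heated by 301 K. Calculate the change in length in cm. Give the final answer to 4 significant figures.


dL = L0 * alpha * dT
dL = 152 * 2.0845e-05 * 301
dL = 0.9537 cm


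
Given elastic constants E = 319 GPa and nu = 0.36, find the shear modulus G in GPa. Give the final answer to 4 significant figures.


G = E / (2*(1+nu))
G = 319 / (2*(1+0.36))
G = 117.3 GPa


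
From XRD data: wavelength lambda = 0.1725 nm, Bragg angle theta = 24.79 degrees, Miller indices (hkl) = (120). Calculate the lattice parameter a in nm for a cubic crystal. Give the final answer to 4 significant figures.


d = lambda / (2*sin(theta))
d = 0.1725 / (2*sin(24.79 deg))
d = 0.205703 nm
a = d * sqrt(h^2+k^2+l^2) = 0.205703 * sqrt(5)
a = 0.46 nm


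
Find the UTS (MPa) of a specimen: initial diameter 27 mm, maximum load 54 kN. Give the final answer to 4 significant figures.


A0 = pi*(d/2)^2 = pi*(27/2)^2 = 572.555 mm^2
UTS = F_max / A0 = 54*1000 / 572.555
UTS = 94.31 MPa


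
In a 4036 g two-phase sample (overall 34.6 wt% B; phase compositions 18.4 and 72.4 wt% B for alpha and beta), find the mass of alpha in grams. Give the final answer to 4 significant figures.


f_alpha = (C_beta - C0) / (C_beta - C_alpha)
f_alpha = (72.4 - 34.6) / (72.4 - 18.4) = 0.7
m_alpha = f_alpha * m_total = 0.7 * 4036 = 2825 g


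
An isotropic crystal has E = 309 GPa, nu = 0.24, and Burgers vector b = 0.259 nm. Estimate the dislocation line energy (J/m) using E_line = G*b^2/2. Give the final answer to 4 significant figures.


Step 1: G = E / (2*(1+nu))
G = 309 / (2*(1+0.24)) = 124.597 GPa = 1.24597e+11 Pa
Step 2: E_line = G*b^2/2
b = 0.259 nm = 2.59e-10 m
E_line = 0.5 * 1.24597e+11 * (2.59e-10)^2 = 4.179e-09 J/m


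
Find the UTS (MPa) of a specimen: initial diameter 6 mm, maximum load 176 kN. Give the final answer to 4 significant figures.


A0 = pi*(d/2)^2 = pi*(6/2)^2 = 28.2743 mm^2
UTS = F_max / A0 = 176*1000 / 28.2743
UTS = 6225 MPa


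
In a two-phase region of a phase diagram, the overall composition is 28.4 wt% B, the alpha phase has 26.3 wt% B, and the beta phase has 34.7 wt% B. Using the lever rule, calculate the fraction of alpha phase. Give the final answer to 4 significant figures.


f_alpha = (C_beta - C0) / (C_beta - C_alpha)
f_alpha = (34.7 - 28.4) / (34.7 - 26.3)
f_alpha = 0.75


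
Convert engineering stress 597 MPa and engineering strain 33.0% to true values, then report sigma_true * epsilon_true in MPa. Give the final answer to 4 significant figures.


sigma_true = sigma_eng * (1 + epsilon_eng)
sigma_true = 597 * (1 + 0.33) = 794.01 MPa
epsilon_true = ln(1 + epsilon_eng)
epsilon_true = ln(1 + 0.33) = 0.285179
sigma_true * epsilon_true = 794.01 * 0.285179 = 226.4 MPa


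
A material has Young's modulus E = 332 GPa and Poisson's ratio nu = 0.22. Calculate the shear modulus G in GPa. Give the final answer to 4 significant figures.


G = E / (2*(1+nu))
G = 332 / (2*(1+0.22))
G = 136.1 GPa


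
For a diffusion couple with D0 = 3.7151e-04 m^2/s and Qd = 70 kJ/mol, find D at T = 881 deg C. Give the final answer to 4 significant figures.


D = D0 * exp(-Qd / (R*T))
T = 1154.15 K
D = 3.7151e-04 * exp(-70e3 / (8.314 * 1154.15))
D = 2.522e-07 m^2/s


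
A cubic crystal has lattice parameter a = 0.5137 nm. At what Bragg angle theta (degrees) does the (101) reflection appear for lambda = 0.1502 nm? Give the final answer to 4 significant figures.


d = a / sqrt(h^2+k^2+l^2)
d = 0.5137 / sqrt(2) = 0.363241 nm
lambda = 2*d*sin(theta)  =>  sin(theta) = lambda / (2*d)
sin(theta) = 0.1502 / (2 * 0.363241) = 0.20675
theta = 11.93 deg


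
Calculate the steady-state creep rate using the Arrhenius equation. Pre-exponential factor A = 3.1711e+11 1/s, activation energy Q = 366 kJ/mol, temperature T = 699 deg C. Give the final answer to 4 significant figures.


rate = A * exp(-Q / (R*T))
T = 699 + 273.15 = 972.15 K
rate = 3.1711e+11 * exp(-366e3 / (8.314 * 972.15))
rate = 6.838e-09 1/s


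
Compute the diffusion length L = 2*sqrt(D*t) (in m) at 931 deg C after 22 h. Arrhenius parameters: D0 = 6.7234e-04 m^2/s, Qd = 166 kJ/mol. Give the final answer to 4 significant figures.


Step 1: D = D0 * exp(-Qd/(R*T))
T = 1204.15 K
D = 6.7234e-04 * exp(-166e3 / (8.314 * 1204.15)) = 4.23097e-11 m^2/s
Step 2: L = 2*sqrt(D*t)
t = 22 h = 79200 s
L = 2*sqrt(4.23097e-11 * 79200) = 3.661e-03 m


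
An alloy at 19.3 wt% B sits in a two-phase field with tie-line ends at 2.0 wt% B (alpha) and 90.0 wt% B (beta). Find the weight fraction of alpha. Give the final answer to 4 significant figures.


f_alpha = (C_beta - C0) / (C_beta - C_alpha)
f_alpha = (90.0 - 19.3) / (90.0 - 2.0)
f_alpha = 0.8034


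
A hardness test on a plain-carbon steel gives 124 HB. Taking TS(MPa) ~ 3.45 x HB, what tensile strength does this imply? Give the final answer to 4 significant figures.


TS (MPa) = 3.45 * HB
TS = 3.45 * 124
TS = 427.8 MPa


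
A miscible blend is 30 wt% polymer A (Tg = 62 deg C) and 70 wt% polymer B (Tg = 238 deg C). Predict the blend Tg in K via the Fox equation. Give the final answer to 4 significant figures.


1/Tg = w1/Tg1 + w2/Tg2 (in Kelvin)
Tg1 = 335.15 K, Tg2 = 511.15 K
1/Tg = 0.3/335.15 + 0.7/511.15
Tg = 441.6 K


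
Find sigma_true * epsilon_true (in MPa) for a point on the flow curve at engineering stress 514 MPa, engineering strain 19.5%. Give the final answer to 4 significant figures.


sigma_true = sigma_eng * (1 + epsilon_eng)
sigma_true = 514 * (1 + 0.195) = 614.23 MPa
epsilon_true = ln(1 + epsilon_eng)
epsilon_true = ln(1 + 0.195) = 0.178146
sigma_true * epsilon_true = 614.23 * 0.178146 = 109.4 MPa


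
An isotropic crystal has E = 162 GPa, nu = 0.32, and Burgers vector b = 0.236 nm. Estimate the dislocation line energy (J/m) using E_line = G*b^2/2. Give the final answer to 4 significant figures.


Step 1: G = E / (2*(1+nu))
G = 162 / (2*(1+0.32)) = 61.3636 GPa = 6.13636e+10 Pa
Step 2: E_line = G*b^2/2
b = 0.236 nm = 2.36e-10 m
E_line = 0.5 * 6.13636e+10 * (2.36e-10)^2 = 1.709e-09 J/m


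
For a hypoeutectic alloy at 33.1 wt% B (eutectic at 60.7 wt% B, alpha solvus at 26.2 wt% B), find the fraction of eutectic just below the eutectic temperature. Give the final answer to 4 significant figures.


f_primary = (C_e - C0) / (C_e - C_alpha_max)
f_primary = (60.7 - 33.1) / (60.7 - 26.2)
f_primary = 0.8
f_eutectic = 1 - 0.8 = 0.2


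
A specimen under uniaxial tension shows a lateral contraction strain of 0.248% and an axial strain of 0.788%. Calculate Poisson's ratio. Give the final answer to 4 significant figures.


nu = -epsilon_lat / epsilon_axial
Lateral strain is contraction (negative), so using magnitudes:
nu = 0.248 / 0.788
nu = 0.3147


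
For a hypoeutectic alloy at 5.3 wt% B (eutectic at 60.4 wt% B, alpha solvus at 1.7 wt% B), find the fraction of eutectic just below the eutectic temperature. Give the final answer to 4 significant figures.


f_primary = (C_e - C0) / (C_e - C_alpha_max)
f_primary = (60.4 - 5.3) / (60.4 - 1.7)
f_primary = 0.938671
f_eutectic = 1 - 0.938671 = 0.06133


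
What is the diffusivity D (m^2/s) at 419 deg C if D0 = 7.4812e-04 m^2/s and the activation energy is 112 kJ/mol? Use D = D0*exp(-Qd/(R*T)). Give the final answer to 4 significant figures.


D = D0 * exp(-Qd / (R*T))
T = 692.15 K
D = 7.4812e-04 * exp(-112e3 / (8.314 * 692.15))
D = 2.638e-12 m^2/s


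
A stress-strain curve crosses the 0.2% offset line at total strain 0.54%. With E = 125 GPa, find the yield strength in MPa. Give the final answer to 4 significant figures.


Offset strain = 0.002
Elastic strain at yield = total_strain - offset = 5.4e-03 - 0.002 = 3.4e-03
sigma_y = E * elastic_strain = 125000 * 3.4e-03
sigma_y = 425 MPa


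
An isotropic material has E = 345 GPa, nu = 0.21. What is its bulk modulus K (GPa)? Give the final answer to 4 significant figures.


K = E / (3*(1-2*nu))
K = 345 / (3*(1-2*0.21))
K = 198.3 GPa


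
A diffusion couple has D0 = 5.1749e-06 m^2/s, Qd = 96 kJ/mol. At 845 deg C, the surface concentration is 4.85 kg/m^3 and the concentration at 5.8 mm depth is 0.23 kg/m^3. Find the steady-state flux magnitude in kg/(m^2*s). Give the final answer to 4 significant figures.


Step 1: D = D0 * exp(-Qd/(R*T))
T = 845 + 273.15 = 1118.15 K
D = 5.1749e-06 * exp(-96e3 / (8.314 * 1118.15)) = 1.69464e-10 m^2/s
Step 2: J = D * (C1 - C2) / dx
J = 1.69464e-10 * (4.85 - 0.23) / 5.8e-03
J = 1.35e-07 kg/(m^2*s)


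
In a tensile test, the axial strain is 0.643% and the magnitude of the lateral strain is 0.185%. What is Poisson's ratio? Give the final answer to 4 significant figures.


nu = -epsilon_lat / epsilon_axial
Lateral strain is contraction (negative), so using magnitudes:
nu = 0.185 / 0.643
nu = 0.2877


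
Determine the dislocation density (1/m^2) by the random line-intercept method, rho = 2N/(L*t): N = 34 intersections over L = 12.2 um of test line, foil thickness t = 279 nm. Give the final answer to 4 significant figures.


rho = 2N / (L * t)
L = 12.2 um = 1.22e-05 m, t = 279 nm = 2.79e-07 m
rho = 2 * 34 / (1.22e-05 * 2.79e-07)
rho = 1.998e+13 1/m^2


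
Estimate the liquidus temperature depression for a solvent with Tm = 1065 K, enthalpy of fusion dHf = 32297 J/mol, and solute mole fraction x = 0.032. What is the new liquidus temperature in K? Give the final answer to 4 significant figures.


dT = R*Tm^2*x / dHf
dT = 8.314 * 1065^2 * 0.032 / 32297
dT = 9.34323 K
T_new = 1065 - 9.34323 = 1056 K


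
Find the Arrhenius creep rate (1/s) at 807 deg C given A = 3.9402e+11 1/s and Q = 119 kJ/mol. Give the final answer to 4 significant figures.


rate = A * exp(-Q / (R*T))
T = 807 + 273.15 = 1080.15 K
rate = 3.9402e+11 * exp(-119e3 / (8.314 * 1080.15))
rate = 692800 1/s


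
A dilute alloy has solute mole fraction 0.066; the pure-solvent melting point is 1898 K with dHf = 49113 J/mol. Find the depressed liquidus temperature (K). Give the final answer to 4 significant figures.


dT = R*Tm^2*x / dHf
dT = 8.314 * 1898^2 * 0.066 / 49113
dT = 40.2485 K
T_new = 1898 - 40.2485 = 1858 K


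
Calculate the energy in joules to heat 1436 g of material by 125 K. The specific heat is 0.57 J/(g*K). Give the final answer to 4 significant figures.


Q = m * cp * dT
Q = 1436 * 0.57 * 125
Q = 102300 J


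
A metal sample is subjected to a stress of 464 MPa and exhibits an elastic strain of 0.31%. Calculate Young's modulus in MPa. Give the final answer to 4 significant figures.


E = sigma / epsilon
epsilon = 0.31% = 3.1e-03
E = 464 / 3.1e-03
E = 149700 MPa


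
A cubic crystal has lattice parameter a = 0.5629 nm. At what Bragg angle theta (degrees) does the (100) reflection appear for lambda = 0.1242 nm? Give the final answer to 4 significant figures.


d = a / sqrt(h^2+k^2+l^2)
d = 0.5629 / sqrt(1) = 0.5629 nm
lambda = 2*d*sin(theta)  =>  sin(theta) = lambda / (2*d)
sin(theta) = 0.1242 / (2 * 0.5629) = 0.110322
theta = 6.334 deg


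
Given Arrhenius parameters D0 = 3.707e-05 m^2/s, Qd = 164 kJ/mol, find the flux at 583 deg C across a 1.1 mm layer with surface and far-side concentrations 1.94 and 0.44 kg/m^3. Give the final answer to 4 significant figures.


Step 1: D = D0 * exp(-Qd/(R*T))
T = 583 + 273.15 = 856.15 K
D = 3.707e-05 * exp(-164e3 / (8.314 * 856.15)) = 3.65463e-15 m^2/s
Step 2: J = D * (C1 - C2) / dx
J = 3.65463e-15 * (1.94 - 0.44) / 1.1e-03
J = 4.984e-12 kg/(m^2*s)


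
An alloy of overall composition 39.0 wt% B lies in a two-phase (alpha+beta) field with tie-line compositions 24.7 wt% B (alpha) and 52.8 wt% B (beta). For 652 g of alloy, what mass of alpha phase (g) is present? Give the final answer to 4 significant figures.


f_alpha = (C_beta - C0) / (C_beta - C_alpha)
f_alpha = (52.8 - 39.0) / (52.8 - 24.7) = 0.491103
m_alpha = f_alpha * m_total = 0.491103 * 652 = 320.2 g


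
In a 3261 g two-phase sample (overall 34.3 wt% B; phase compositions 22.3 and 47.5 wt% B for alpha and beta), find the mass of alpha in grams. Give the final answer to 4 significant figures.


f_alpha = (C_beta - C0) / (C_beta - C_alpha)
f_alpha = (47.5 - 34.3) / (47.5 - 22.3) = 0.52381
m_alpha = f_alpha * m_total = 0.52381 * 3261 = 1708 g


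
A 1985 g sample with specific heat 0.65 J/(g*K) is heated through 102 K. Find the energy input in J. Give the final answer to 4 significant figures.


Q = m * cp * dT
Q = 1985 * 0.65 * 102
Q = 131600 J


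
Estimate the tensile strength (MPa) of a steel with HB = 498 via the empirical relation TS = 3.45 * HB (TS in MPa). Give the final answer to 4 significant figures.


TS (MPa) = 3.45 * HB
TS = 3.45 * 498
TS = 1718 MPa


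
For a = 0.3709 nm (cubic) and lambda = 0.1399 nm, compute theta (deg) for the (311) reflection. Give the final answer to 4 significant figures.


d = a / sqrt(h^2+k^2+l^2)
d = 0.3709 / sqrt(11) = 0.111831 nm
lambda = 2*d*sin(theta)  =>  sin(theta) = lambda / (2*d)
sin(theta) = 0.1399 / (2 * 0.111831) = 0.6255
theta = 38.72 deg


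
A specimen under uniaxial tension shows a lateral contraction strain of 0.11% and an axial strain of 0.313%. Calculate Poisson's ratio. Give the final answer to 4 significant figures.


nu = -epsilon_lat / epsilon_axial
Lateral strain is contraction (negative), so using magnitudes:
nu = 0.11 / 0.313
nu = 0.3514


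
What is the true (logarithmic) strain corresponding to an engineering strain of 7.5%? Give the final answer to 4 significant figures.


epsilon_true = ln(1 + epsilon_eng)
epsilon_true = ln(1 + 0.075)
epsilon_true = 0.07232


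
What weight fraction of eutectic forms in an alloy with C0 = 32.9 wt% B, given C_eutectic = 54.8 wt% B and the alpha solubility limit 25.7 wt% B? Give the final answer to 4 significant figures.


f_primary = (C_e - C0) / (C_e - C_alpha_max)
f_primary = (54.8 - 32.9) / (54.8 - 25.7)
f_primary = 0.752577
f_eutectic = 1 - 0.752577 = 0.2474


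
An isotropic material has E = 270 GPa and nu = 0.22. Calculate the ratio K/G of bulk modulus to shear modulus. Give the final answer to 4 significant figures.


G = E / (2*(1+nu))
G = 270 / (2*(1+0.22)) = 110.656 GPa
K = E / (3*(1-2*nu))
K = 270 / (3*(1-2*0.22)) = 160.714 GPa
K/G = 160.714 / 110.656 = 1.452


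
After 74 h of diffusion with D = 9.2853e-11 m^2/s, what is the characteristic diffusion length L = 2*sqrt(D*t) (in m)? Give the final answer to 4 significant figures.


t = 74 hr = 266400 s
Diffusion length = 2*sqrt(D*t)
= 2*sqrt(9.2853e-11 * 266400)
= 9.947e-03 m


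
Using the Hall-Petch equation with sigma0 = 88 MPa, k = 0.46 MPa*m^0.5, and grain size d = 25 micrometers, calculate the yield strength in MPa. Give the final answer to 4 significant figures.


sigma_y = sigma0 + k / sqrt(d)
d = 25 um = 2.5e-05 m
sigma_y = 88 + 0.46 / sqrt(2.5e-05)
sigma_y = 180 MPa


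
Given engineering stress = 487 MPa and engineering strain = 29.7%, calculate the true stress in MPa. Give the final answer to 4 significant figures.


sigma_true = sigma_eng * (1 + epsilon_eng)
sigma_true = 487 * (1 + 0.297)
sigma_true = 631.6 MPa


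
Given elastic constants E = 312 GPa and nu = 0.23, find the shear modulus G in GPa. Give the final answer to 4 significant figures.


G = E / (2*(1+nu))
G = 312 / (2*(1+0.23))
G = 126.8 GPa


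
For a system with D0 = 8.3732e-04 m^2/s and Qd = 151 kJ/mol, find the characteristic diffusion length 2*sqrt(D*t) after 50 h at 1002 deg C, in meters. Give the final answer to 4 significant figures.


Step 1: D = D0 * exp(-Qd/(R*T))
T = 1275.15 K
D = 8.3732e-04 * exp(-151e3 / (8.314 * 1275.15)) = 5.45979e-10 m^2/s
Step 2: L = 2*sqrt(D*t)
t = 50 h = 180000 s
L = 2*sqrt(5.45979e-10 * 180000) = 0.01983 m


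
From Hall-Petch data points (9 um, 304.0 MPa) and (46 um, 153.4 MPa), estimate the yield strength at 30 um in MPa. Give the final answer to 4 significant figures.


sigma_y = sigma0 + k / sqrt(d)
1/sqrt(d1) = 1/sqrt(9e-06) = 333.333;  1/sqrt(d2) = 147.442
k = (sigma1 - sigma2) / (1/sqrt(d1) - 1/sqrt(d2)) = (304.0 - 153.4) / (333.333 - 147.442) = 0.810151 MPa*m^0.5
sigma0 = sigma1 - k/sqrt(d1) = 304.0 - 0.810151*333.333 = 33.9498 MPa
sigma_y(d3) = 33.9498 + 0.810151 / sqrt(3e-05) = 181.9 MPa


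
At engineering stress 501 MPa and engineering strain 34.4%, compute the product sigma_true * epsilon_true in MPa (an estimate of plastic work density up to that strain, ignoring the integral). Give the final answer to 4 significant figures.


sigma_true = sigma_eng * (1 + epsilon_eng)
sigma_true = 501 * (1 + 0.344) = 673.344 MPa
epsilon_true = ln(1 + epsilon_eng)
epsilon_true = ln(1 + 0.344) = 0.29565
sigma_true * epsilon_true = 673.344 * 0.29565 = 199.1 MPa


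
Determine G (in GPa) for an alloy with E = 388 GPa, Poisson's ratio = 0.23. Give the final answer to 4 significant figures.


G = E / (2*(1+nu))
G = 388 / (2*(1+0.23))
G = 157.7 GPa


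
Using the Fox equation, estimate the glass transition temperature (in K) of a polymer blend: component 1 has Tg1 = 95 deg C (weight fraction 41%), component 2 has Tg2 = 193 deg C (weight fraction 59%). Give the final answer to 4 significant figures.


1/Tg = w1/Tg1 + w2/Tg2 (in Kelvin)
Tg1 = 368.15 K, Tg2 = 466.15 K
1/Tg = 0.41/368.15 + 0.59/466.15
Tg = 420.3 K


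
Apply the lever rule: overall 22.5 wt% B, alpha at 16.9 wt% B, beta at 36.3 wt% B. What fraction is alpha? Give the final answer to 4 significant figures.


f_alpha = (C_beta - C0) / (C_beta - C_alpha)
f_alpha = (36.3 - 22.5) / (36.3 - 16.9)
f_alpha = 0.7113


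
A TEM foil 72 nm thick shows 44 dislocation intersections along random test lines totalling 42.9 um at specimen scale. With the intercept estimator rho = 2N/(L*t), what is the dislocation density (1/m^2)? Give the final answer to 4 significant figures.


rho = 2N / (L * t)
L = 42.9 um = 4.29e-05 m, t = 72 nm = 7.2e-08 m
rho = 2 * 44 / (4.29e-05 * 7.2e-08)
rho = 2.849e+13 1/m^2


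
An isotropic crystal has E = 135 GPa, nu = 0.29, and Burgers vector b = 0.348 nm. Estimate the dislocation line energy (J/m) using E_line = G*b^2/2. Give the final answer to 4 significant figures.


Step 1: G = E / (2*(1+nu))
G = 135 / (2*(1+0.29)) = 52.3256 GPa = 5.23256e+10 Pa
Step 2: E_line = G*b^2/2
b = 0.348 nm = 3.48e-10 m
E_line = 0.5 * 5.23256e+10 * (3.48e-10)^2 = 3.168e-09 J/m


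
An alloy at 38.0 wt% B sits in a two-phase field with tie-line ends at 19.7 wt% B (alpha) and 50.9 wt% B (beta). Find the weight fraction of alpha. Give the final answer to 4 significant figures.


f_alpha = (C_beta - C0) / (C_beta - C_alpha)
f_alpha = (50.9 - 38.0) / (50.9 - 19.7)
f_alpha = 0.4135


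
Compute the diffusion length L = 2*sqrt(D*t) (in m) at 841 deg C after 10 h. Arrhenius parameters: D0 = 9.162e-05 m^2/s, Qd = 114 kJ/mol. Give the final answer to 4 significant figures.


Step 1: D = D0 * exp(-Qd/(R*T))
T = 1114.15 K
D = 9.162e-05 * exp(-114e3 / (8.314 * 1114.15)) = 4.14134e-10 m^2/s
Step 2: L = 2*sqrt(D*t)
t = 10 h = 36000 s
L = 2*sqrt(4.14134e-10 * 36000) = 7.722e-03 m


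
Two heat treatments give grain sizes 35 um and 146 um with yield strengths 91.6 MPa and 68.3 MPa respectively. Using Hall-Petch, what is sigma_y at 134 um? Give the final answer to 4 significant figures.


sigma_y = sigma0 + k / sqrt(d)
1/sqrt(d1) = 1/sqrt(3.5e-05) = 169.031;  1/sqrt(d2) = 82.7606
k = (sigma1 - sigma2) / (1/sqrt(d1) - 1/sqrt(d2)) = (91.6 - 68.3) / (169.031 - 82.7606) = 0.270081 MPa*m^0.5
sigma0 = sigma1 - k/sqrt(d1) = 91.6 - 0.270081*169.031 = 45.9479 MPa
sigma_y(d3) = 45.9479 + 0.270081 / sqrt(1.34e-04) = 69.28 MPa


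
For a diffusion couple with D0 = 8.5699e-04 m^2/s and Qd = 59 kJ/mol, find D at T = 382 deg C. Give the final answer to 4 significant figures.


D = D0 * exp(-Qd / (R*T))
T = 655.15 K
D = 8.5699e-04 * exp(-59e3 / (8.314 * 655.15))
D = 1.693e-08 m^2/s


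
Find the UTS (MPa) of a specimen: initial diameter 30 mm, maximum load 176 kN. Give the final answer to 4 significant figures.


A0 = pi*(d/2)^2 = pi*(30/2)^2 = 706.858 mm^2
UTS = F_max / A0 = 176*1000 / 706.858
UTS = 249 MPa


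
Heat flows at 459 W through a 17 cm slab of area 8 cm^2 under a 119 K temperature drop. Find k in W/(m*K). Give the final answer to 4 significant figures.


k = Q*L / (A*dT)
L = 0.17 m, A = 8e-04 m^2
k = 459 * 0.17 / (8e-04 * 119)
k = 819.6 W/(m*K)


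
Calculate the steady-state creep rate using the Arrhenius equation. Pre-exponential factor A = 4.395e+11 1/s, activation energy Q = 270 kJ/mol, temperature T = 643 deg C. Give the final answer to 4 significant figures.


rate = A * exp(-Q / (R*T))
T = 643 + 273.15 = 916.15 K
rate = 4.395e+11 * exp(-270e3 / (8.314 * 916.15))
rate = 1.771e-04 1/s


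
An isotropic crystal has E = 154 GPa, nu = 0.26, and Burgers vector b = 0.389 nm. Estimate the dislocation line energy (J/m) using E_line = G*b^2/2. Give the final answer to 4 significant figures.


Step 1: G = E / (2*(1+nu))
G = 154 / (2*(1+0.26)) = 61.1111 GPa = 6.11111e+10 Pa
Step 2: E_line = G*b^2/2
b = 0.389 nm = 3.89e-10 m
E_line = 0.5 * 6.11111e+10 * (3.89e-10)^2 = 4.624e-09 J/m


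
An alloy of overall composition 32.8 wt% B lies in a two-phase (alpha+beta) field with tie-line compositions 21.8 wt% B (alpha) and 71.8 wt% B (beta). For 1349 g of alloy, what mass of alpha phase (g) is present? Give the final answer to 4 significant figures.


f_alpha = (C_beta - C0) / (C_beta - C_alpha)
f_alpha = (71.8 - 32.8) / (71.8 - 21.8) = 0.78
m_alpha = f_alpha * m_total = 0.78 * 1349 = 1052 g


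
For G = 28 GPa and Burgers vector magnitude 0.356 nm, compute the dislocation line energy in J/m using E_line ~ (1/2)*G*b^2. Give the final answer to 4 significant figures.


E = G*b^2/2
b = 0.356 nm = 3.56e-10 m
G = 28 GPa = 2.8e+10 Pa
E = 0.5 * 2.8e+10 * (3.56e-10)^2
E = 1.774e-09 J/m


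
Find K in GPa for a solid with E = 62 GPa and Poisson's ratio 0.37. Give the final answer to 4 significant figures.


K = E / (3*(1-2*nu))
K = 62 / (3*(1-2*0.37))
K = 79.49 GPa


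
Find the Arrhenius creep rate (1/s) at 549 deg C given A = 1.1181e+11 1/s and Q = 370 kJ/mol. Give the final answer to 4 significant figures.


rate = A * exp(-Q / (R*T))
T = 549 + 273.15 = 822.15 K
rate = 1.1181e+11 * exp(-370e3 / (8.314 * 822.15))
rate = 3.467e-13 1/s


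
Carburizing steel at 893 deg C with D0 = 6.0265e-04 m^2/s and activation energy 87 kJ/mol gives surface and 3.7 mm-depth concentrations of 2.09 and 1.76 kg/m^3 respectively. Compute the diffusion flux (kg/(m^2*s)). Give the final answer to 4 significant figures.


Step 1: D = D0 * exp(-Qd/(R*T))
T = 893 + 273.15 = 1166.15 K
D = 6.0265e-04 * exp(-87e3 / (8.314 * 1166.15)) = 7.63813e-08 m^2/s
Step 2: J = D * (C1 - C2) / dx
J = 7.63813e-08 * (2.09 - 1.76) / 3.7e-03
J = 6.812e-06 kg/(m^2*s)


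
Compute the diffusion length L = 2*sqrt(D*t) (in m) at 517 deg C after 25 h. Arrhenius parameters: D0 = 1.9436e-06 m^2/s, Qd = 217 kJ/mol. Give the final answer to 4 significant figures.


Step 1: D = D0 * exp(-Qd/(R*T))
T = 790.15 K
D = 1.9436e-06 * exp(-217e3 / (8.314 * 790.15)) = 8.7663e-21 m^2/s
Step 2: L = 2*sqrt(D*t)
t = 25 h = 90000 s
L = 2*sqrt(8.7663e-21 * 90000) = 5.618e-08 m


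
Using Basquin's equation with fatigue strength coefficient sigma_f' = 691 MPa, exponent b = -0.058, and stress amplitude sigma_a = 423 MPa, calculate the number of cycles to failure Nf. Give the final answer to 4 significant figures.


sigma_a = sigma_f' * (2*Nf)^b
2*Nf = (sigma_a / sigma_f')^(1/b)
2*Nf = (423 / 691)^(1/-0.058)
2*Nf = 4729.2
Nf = 2365 cycles


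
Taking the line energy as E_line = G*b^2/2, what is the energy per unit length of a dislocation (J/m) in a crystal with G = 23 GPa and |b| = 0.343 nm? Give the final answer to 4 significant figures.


E = G*b^2/2
b = 0.343 nm = 3.43e-10 m
G = 23 GPa = 2.3e+10 Pa
E = 0.5 * 2.3e+10 * (3.43e-10)^2
E = 1.353e-09 J/m


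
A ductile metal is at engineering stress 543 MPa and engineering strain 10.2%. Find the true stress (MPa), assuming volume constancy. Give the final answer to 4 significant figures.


sigma_true = sigma_eng * (1 + epsilon_eng)
sigma_true = 543 * (1 + 0.102)
sigma_true = 598.4 MPa


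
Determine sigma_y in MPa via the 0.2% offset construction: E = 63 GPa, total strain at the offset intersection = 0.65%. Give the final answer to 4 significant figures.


Offset strain = 0.002
Elastic strain at yield = total_strain - offset = 6.5e-03 - 0.002 = 4.5e-03
sigma_y = E * elastic_strain = 63000 * 4.5e-03
sigma_y = 283.5 MPa


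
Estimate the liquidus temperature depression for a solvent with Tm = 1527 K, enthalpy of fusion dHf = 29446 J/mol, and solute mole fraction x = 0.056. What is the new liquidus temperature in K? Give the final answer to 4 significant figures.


dT = R*Tm^2*x / dHf
dT = 8.314 * 1527^2 * 0.056 / 29446
dT = 36.868 K
T_new = 1527 - 36.868 = 1490 K


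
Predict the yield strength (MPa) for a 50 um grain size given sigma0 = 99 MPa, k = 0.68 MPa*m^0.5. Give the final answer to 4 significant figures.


sigma_y = sigma0 + k / sqrt(d)
d = 50 um = 5e-05 m
sigma_y = 99 + 0.68 / sqrt(5e-05)
sigma_y = 195.2 MPa


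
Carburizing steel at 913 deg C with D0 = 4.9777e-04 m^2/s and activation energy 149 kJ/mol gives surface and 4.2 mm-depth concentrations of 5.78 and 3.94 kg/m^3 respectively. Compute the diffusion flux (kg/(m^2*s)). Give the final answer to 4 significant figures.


Step 1: D = D0 * exp(-Qd/(R*T))
T = 913 + 273.15 = 1186.15 K
D = 4.9777e-04 * exp(-149e3 / (8.314 * 1186.15)) = 1.3654e-10 m^2/s
Step 2: J = D * (C1 - C2) / dx
J = 1.3654e-10 * (5.78 - 3.94) / 4.2e-03
J = 5.982e-08 kg/(m^2*s)


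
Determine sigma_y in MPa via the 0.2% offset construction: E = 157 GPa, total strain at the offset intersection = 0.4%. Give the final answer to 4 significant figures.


Offset strain = 0.002
Elastic strain at yield = total_strain - offset = 4e-03 - 0.002 = 2e-03
sigma_y = E * elastic_strain = 157000 * 2e-03
sigma_y = 314 MPa


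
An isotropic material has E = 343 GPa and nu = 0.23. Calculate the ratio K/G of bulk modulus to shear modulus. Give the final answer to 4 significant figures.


G = E / (2*(1+nu))
G = 343 / (2*(1+0.23)) = 139.431 GPa
K = E / (3*(1-2*nu))
K = 343 / (3*(1-2*0.23)) = 211.728 GPa
K/G = 211.728 / 139.431 = 1.519


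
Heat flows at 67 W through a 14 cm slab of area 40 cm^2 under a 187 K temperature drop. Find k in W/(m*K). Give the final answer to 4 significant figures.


k = Q*L / (A*dT)
L = 0.14 m, A = 4e-03 m^2
k = 67 * 0.14 / (4e-03 * 187)
k = 12.54 W/(m*K)


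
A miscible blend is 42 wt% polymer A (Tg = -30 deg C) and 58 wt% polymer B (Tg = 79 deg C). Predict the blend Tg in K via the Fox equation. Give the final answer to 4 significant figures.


1/Tg = w1/Tg1 + w2/Tg2 (in Kelvin)
Tg1 = 243.15 K, Tg2 = 352.15 K
1/Tg = 0.42/243.15 + 0.58/352.15
Tg = 296.4 K


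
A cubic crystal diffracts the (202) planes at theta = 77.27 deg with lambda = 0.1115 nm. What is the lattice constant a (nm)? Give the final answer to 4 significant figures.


d = lambda / (2*sin(theta))
d = 0.1115 / (2*sin(77.27 deg))
d = 0.0571549 nm
a = d * sqrt(h^2+k^2+l^2) = 0.0571549 * sqrt(8)
a = 0.1617 nm
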